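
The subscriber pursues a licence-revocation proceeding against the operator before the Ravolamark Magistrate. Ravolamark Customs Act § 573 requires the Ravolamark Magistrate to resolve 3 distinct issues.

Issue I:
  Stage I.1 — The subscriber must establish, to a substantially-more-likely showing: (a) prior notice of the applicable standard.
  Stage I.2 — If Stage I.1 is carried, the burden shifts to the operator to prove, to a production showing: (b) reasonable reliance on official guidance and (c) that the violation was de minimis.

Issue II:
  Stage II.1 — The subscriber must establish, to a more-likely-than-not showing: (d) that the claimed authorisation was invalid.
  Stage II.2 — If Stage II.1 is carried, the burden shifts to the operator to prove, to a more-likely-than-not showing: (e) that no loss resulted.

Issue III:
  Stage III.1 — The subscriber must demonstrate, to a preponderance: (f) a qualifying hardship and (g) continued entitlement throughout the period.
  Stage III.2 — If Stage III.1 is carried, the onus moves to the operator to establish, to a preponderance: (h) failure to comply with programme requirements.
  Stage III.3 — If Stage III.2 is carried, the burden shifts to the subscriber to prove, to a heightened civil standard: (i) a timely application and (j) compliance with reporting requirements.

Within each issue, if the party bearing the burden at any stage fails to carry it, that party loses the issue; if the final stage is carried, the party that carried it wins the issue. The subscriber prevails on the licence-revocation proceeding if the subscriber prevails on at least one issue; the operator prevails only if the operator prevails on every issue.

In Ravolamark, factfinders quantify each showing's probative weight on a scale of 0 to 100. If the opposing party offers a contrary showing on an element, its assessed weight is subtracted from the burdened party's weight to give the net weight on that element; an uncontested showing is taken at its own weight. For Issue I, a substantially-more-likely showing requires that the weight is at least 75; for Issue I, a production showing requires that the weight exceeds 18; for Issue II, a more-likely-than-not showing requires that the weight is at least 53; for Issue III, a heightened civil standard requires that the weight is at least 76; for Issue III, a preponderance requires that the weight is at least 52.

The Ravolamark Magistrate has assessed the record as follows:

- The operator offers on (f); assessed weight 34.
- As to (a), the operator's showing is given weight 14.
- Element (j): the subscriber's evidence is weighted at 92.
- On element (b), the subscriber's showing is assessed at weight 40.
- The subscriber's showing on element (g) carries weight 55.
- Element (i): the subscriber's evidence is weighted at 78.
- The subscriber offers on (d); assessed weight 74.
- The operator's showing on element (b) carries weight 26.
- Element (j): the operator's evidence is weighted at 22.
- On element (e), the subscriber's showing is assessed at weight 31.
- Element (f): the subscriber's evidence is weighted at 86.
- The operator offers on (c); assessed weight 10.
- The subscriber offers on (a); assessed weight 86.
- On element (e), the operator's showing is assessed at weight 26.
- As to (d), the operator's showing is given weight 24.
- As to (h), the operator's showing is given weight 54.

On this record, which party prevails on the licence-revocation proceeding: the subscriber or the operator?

operator

— Issue I —
Stage I.1 (subscriber, a substantially-more-likely showing, weight is at least 75): (a) net 86−14=72 < 75 — fails.
  Stage I.1 not carried; the subscriber fails its burden.
So the operator prevails on this issue.
— Issue II —
Stage II.1 — burden on subscriber; standard: a more-likely-than-not showing (weight is at least 53).
    (d): 74 − 24 = 50 < 53 [not met]
  Not every element is met, so the subscriber fails to carry Stage II.1.
The operator prevails on this issue.
— Issue III —
Stage III.1 — burden on subscriber; standard: a preponderance (weight is at least 52).
    (f): 86 − 34 = 52 ≥ 52 [met]
    (g): 55 ≥ 52 [met]
  All elements met. The burden passes to the operator.
Stage III.2 — burden on operator; standard: a preponderance (weight is at least 52).
    (h): 54 ≥ 52 [met]
  The operator carries Stage III.2; the subscriber now bears the burden.
Stage III.3 — burden on subscriber; standard: a heightened civil standard (weight is at least 76).
    (i): 78 ≥ 76 [met]
    (j): 92 − 22 = 70 < 76 [not met]
  Stage III.3 not carried; the subscriber fails its burden.
The operator prevails on this issue.
Per-issue: Issue I → operator; Issue II → operator; Issue III → operator. The subscriber must prevail on at least one issue; overall, the operator prevails.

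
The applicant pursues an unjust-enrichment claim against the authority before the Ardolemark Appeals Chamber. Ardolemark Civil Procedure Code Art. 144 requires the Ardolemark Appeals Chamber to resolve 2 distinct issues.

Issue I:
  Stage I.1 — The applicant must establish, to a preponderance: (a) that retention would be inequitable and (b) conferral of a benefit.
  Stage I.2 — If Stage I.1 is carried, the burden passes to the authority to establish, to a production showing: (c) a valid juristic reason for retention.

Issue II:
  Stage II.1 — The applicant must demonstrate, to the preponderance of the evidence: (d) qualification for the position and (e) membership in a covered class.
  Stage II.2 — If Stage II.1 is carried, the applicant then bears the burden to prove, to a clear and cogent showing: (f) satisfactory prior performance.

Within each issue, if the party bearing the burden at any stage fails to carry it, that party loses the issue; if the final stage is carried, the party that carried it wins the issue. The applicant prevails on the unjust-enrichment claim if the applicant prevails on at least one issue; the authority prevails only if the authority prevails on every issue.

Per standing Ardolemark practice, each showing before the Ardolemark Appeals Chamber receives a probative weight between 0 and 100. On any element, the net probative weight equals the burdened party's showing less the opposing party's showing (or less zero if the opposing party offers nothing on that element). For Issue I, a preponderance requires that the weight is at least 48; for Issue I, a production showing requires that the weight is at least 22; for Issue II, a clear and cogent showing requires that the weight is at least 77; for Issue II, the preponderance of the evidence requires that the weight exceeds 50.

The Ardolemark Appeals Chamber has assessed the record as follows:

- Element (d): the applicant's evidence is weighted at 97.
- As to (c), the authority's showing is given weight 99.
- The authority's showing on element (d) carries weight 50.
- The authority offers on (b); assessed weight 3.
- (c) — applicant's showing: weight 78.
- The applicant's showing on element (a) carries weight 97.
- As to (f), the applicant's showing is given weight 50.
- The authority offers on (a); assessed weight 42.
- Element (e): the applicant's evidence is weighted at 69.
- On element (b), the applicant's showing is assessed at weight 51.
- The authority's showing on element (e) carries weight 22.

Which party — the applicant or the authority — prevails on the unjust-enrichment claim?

applicant

— Issue I —
Stage I.1 — burden on applicant; standard: a preponderance (weight is at least 48).
    (a): 97 − 42 = 55 ≥ 48 [met]
    (b): 51 − 3 = 48 ≥ 48 [met]
  The applicant carries Stage I.1; the authority now bears the burden.
Stage I.2 — burden on authority; standard: a production showing (weight is at least 22).
    (c): 99 − 78 = 21 < 22 [not met]
  Not every element is met, so the authority fails to carry Stage I.2.
So the applicant prevails on this issue.
— Issue II —
Stage II.1 — burden on applicant; standard: the preponderance of the evidence (weight exceeds 50).
    (d): 97 − 50 = 47 ≤ 50 [not met]
    (e): 69 − 22 = 47 ≤ 50 [not met]
  Not every element is met, so the applicant fails to carry Stage II.1.
So the authority prevails on this issue.
Per-issue: Issue I → applicant; Issue II → authority. The applicant must prevail on at least one issue; overall, the applicant prevails.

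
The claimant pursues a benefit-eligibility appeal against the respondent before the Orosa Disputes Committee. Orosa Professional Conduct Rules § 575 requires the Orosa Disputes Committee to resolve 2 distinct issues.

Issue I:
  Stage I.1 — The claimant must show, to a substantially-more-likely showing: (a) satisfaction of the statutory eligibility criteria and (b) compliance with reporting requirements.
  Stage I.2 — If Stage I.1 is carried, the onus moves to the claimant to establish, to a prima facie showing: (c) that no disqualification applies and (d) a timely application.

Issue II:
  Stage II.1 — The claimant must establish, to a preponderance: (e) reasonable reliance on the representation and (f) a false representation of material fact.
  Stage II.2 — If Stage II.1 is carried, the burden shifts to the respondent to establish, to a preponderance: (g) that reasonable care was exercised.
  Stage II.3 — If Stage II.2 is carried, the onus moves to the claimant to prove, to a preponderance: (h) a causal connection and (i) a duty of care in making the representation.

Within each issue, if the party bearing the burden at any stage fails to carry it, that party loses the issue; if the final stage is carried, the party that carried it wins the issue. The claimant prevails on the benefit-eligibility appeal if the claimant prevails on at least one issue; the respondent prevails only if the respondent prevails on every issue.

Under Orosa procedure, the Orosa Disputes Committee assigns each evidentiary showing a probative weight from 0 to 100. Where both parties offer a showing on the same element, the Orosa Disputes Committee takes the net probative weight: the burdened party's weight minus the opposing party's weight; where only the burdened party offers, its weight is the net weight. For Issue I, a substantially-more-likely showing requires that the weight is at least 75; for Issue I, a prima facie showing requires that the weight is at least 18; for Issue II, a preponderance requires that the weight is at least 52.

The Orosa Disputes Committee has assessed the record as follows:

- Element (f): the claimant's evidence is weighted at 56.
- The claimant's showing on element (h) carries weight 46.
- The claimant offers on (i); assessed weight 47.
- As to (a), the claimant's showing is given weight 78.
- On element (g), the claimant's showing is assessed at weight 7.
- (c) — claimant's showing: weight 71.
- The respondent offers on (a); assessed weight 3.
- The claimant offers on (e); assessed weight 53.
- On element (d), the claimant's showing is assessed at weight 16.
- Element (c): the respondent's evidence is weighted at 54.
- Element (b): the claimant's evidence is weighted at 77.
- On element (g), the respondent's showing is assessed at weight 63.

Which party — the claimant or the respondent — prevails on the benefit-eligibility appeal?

— Issue I —
Stage I.1 — burden on claimant; standard: a substantially-more-likely showing (weight is at least 75).
    (a): 78 − 3 = 75 ≥ 75 [met]
    (b): 77 ≥ 75 [met]
  Stage I.1 is satisfied; the claimant continues to bear the burden.
Stage I.2 — burden on claimant; standard: a prima facie showing (weight is at least 18).
    (c): 71 − 54 = 17 < 18 [not met]
    (d): 16 < 18 [not met]
  The claimant does not carry Stage I.2.
The respondent prevails on this issue.
— Issue II —
At Stage II.1 the claimant must meet a preponderance (weight is at least 52): on (e) the weight is 53, which does reach 52, so (e) meets the standard; on (f) the weight is 56, which does reach 52, so (f) meets the standard.
  All elements met. The burden passes to the respondent.
At Stage II.2 the respondent must meet a preponderance (weight is at least 52): on (g) the weight is 63 less the opposing 7 gives net 56, which does reach 52, so (g) meets the standard.
  Stage II.2 carried; the burden shifts to the claimant.
At Stage II.3 the claimant must meet a preponderance (weight is at least 52): on (h) the weight is 46, < 52, so (h) does not meet the standard; on (i) the weight is 47, < 52, so (i) does not meet the standard.
  The claimant does not carry Stage II.3.
The analysis ends at Stage II.3; the respondent prevails on this issue.
Per-issue: Issue I → respondent; Issue II → respondent. The claimant must prevail on at least one issue; overall, the respondent prevails.

respondent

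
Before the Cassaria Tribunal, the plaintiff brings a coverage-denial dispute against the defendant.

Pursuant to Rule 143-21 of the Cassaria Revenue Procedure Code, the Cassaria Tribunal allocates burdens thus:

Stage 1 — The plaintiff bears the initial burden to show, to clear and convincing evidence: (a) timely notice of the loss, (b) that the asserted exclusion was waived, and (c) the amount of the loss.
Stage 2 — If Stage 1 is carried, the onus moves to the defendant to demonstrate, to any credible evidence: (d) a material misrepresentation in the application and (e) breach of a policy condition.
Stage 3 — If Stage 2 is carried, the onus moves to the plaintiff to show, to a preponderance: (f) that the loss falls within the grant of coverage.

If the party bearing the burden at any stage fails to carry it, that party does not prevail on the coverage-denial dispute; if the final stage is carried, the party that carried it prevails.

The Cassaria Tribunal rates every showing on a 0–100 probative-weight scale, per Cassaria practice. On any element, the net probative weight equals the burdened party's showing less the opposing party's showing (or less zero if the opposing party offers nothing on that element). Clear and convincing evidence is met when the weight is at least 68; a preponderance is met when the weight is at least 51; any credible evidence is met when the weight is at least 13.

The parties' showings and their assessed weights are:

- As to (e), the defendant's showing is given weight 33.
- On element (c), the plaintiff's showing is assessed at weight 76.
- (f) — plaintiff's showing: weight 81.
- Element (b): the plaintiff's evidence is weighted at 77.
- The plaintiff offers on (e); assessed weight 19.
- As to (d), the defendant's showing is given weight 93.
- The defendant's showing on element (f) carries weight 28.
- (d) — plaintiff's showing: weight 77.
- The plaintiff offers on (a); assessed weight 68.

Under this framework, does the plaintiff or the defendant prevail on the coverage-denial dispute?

plaintiff

At Stage 1 the plaintiff must meet clear and convincing evidence (weight is at least 68): on (a) the weight is 68, which does reach 68, so (a) meets the standard; on (b) the weight is 77, which does reach 68, so (b) meets the standard; on (c) the weight is 76, ≥ 68, so (c) meets the standard.
  All elements met. The burden passes to the defendant.
At Stage 2 the defendant must meet any credible evidence (weight is at least 13): on (d) the weight is 93 less the opposing 77 gives net 16, ≥ 13, so (d) meets the standard; on (e) the weight is 33 less the opposing 19 gives net 14, which does reach 13, so (e) meets the standard.
  The defendant carries Stage 2; the plaintiff now bears the burden.
At Stage 3 the plaintiff must meet a preponderance (weight is at least 51): on (f) the weight is 81 less the opposing 28 gives net 53, ≥ 51, so (f) meets the standard.
  The plaintiff carries the last stage.
With every stage satisfied, the plaintiff prevails.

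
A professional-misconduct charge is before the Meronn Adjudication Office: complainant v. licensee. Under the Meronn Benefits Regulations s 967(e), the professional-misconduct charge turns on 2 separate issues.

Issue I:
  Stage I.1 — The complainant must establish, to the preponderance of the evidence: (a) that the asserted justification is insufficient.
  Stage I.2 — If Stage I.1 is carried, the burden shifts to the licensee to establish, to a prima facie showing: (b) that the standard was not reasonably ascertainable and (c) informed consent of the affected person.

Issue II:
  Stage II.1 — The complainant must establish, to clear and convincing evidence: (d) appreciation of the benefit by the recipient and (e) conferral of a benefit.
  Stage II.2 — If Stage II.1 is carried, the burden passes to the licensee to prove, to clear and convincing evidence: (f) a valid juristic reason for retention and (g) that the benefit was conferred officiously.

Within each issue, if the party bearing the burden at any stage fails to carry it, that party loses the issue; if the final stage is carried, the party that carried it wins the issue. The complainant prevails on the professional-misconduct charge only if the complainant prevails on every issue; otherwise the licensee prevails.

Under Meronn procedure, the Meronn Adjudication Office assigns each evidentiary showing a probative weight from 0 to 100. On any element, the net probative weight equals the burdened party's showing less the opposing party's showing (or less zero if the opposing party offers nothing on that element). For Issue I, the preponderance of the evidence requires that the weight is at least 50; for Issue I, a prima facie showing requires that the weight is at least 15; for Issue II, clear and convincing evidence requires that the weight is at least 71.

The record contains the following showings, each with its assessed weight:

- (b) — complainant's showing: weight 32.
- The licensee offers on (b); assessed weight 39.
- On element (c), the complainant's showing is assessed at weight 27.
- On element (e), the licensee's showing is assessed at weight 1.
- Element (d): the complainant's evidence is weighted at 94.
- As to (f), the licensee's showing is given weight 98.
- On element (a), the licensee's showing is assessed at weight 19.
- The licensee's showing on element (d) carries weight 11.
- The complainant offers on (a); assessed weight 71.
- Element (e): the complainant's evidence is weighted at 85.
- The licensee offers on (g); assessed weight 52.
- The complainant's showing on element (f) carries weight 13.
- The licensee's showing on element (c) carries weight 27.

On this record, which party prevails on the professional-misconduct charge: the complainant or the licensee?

complainant

— Issue I —
Stage I.1 (complainant, the preponderance of the evidence, weight is at least 50): (a) net 71−19=52 ≥ 50 — meets.
  Stage I.1 is satisfied; the onus moves to the licensee.
Stage I.2 (licensee, a prima facie showing, weight is at least 15): (b) net 39−32=7 < 15 — fails; (c) net 27−27=0 < 15 — fails.
  Stage I.2 not carried; the licensee fails its burden.
So the complainant prevails on this issue.
— Issue II —
Stage II.1 — burden on complainant; standard: clear and convincing evidence (weight is at least 71).
    (d): 94 − 11 = 83 ≥ 71 [met]
    (e): 85 − 1 = 84 ≥ 71 [met]
  Stage II.1 carried; the burden shifts to the licensee.
Stage II.2 — burden on licensee; standard: clear and convincing evidence (weight is at least 71).
    (f): 98 − 13 = 85 ≥ 71 [met]
    (g): 52 < 71 [not met]
  The licensee does not carry Stage II.2.
So the complainant prevails on this issue.
Per-issue: Issue I → complainant; Issue II → complainant. The complainant must prevail on every issue; overall, the complainant prevails.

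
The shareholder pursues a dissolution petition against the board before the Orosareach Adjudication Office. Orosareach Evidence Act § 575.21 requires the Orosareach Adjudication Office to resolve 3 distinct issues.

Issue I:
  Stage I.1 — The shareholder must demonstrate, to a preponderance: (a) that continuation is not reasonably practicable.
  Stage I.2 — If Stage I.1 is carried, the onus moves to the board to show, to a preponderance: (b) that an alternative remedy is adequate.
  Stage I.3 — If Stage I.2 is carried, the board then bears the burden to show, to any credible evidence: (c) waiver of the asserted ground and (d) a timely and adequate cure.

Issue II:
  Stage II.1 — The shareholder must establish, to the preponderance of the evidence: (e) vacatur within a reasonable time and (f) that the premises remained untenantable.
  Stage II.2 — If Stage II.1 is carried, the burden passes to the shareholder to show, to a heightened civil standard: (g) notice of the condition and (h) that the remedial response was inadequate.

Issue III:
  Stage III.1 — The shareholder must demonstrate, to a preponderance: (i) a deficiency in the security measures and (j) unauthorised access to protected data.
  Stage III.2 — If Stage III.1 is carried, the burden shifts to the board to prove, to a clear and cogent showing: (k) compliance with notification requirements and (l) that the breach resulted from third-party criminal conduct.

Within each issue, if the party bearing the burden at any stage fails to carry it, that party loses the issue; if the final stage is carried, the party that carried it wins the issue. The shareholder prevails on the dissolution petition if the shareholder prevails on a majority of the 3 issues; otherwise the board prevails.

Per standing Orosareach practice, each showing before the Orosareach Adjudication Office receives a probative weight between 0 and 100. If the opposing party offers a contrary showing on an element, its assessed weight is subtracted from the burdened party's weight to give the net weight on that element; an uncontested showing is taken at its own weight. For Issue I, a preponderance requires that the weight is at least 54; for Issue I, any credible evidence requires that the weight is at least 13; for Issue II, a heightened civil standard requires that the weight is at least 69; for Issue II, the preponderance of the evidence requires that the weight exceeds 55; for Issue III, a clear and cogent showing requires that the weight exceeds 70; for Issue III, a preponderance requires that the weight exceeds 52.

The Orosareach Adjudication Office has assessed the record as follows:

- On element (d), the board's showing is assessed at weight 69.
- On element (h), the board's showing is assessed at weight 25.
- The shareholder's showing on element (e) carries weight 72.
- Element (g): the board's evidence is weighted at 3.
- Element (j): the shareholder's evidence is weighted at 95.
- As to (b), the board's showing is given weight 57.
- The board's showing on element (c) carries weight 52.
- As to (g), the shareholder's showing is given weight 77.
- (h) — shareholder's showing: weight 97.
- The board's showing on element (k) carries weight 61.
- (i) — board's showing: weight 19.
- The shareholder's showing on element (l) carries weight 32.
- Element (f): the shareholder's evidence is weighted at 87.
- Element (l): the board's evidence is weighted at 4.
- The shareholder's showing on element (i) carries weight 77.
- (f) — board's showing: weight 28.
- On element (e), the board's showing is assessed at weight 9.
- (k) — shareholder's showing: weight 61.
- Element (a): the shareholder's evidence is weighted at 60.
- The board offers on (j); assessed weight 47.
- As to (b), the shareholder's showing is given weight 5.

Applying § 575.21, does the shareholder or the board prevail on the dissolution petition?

shareholder

— Issue I —
Stage I.1 — burden on shareholder; standard: a preponderance (weight is at least 54).
    (a): 60 ≥ 54 [met]
  The shareholder carries Stage I.1; the board now bears the burden.
Stage I.2 — burden on board; standard: a preponderance (weight is at least 54).
    (b): 57 − 5 = 52 < 54 [not met]
  Not every element is met, so the board fails to carry Stage I.2.
The analysis ends at Stage I.2; the shareholder prevails on this issue.
— Issue II —
Stage II.1 — burden on shareholder; standard: the preponderance of the evidence (weight exceeds 55).
    (e): 72 − 9 = 63 > 55 [met]
    (f): 87 − 28 = 59 > 55 [met]
  All elements met. The shareholder retains the burden for Stage II.2.
Stage II.2 — burden on shareholder; standard: a heightened civil standard (weight is at least 69).
    (g): 77 − 3 = 74 ≥ 69 [met]
    (h): 97 − 25 = 72 ≥ 69 [met]
  All elements met at the final stage.
With every stage satisfied, the shareholder prevails on this issue.
— Issue III —
At Stage III.1 the shareholder must meet a preponderance (weight exceeds 52): on (i) the weight is 77 less the opposing 19 gives net 58, which does exceed 52, so (i) meets the standard; on (j) the weight is 95 less the opposing 47 gives net 48, ≤ 52, so (j) does not meet the standard.
  The shareholder does not carry Stage III.1.
So the board prevails on this issue.
Per-issue: Issue I → shareholder; Issue II → shareholder; Issue III → board. The shareholder must prevail on a majority of issues; overall, the shareholder prevails.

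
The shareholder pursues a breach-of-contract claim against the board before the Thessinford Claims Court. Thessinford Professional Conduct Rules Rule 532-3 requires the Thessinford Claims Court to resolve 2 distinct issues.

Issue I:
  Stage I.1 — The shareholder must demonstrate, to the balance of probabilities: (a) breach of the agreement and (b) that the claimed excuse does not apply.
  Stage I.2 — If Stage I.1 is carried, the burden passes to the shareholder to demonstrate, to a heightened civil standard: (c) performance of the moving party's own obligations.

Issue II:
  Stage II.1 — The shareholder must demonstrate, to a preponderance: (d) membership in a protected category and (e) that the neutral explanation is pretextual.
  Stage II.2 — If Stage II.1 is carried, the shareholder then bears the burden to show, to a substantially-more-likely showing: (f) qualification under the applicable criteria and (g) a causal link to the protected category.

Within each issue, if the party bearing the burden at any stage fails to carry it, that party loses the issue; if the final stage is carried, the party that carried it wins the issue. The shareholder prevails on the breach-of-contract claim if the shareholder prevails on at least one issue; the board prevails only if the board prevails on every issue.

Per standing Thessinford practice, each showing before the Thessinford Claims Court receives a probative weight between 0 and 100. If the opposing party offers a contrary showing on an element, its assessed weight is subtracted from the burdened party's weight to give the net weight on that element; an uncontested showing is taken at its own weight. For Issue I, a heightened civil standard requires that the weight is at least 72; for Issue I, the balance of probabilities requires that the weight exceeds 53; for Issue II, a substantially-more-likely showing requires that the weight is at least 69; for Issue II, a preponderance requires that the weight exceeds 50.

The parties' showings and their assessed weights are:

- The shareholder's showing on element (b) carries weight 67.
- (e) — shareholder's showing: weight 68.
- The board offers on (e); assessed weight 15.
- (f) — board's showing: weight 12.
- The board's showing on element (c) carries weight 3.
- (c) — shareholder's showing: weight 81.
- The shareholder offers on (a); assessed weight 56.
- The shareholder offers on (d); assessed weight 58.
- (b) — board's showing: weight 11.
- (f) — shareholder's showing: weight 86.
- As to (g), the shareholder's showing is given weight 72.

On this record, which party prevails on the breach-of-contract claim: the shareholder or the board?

shareholder

— Issue I —
Stage I.1 — burden on shareholder; standard: the balance of probabilities (weight exceeds 53).
    (a): 56 > 53 [met]
    (b): 67 − 11 = 56 > 53 [met]
  Stage I.1 carried; the burden remains with the shareholder.
Stage I.2 — burden on shareholder; standard: a heightened civil standard (weight is at least 72).
    (c): 81 − 3 = 78 ≥ 72 [met]
  Stage I.2 carried; the final stage is satisfied.
With every stage satisfied, the shareholder prevails on this issue.
— Issue II —
Stage II.1 (shareholder, a preponderance, weight exceeds 50): (d) 58 > 50 — meets; (e) net 68−15=53 > 50 — meets.
  Stage II.1 is satisfied; the shareholder continues to bear the burden.
Stage II.2 (shareholder, a substantially-more-likely showing, weight is at least 69): (f) net 86−12=74 ≥ 69 — meets; (g) 72 ≥ 69 — meets.
  The shareholder carries the last stage.
With every stage satisfied, the shareholder prevails on this issue.
Per-issue: Issue I → shareholder; Issue II → shareholder. The shareholder must prevail on at least one issue; overall, the shareholder prevails.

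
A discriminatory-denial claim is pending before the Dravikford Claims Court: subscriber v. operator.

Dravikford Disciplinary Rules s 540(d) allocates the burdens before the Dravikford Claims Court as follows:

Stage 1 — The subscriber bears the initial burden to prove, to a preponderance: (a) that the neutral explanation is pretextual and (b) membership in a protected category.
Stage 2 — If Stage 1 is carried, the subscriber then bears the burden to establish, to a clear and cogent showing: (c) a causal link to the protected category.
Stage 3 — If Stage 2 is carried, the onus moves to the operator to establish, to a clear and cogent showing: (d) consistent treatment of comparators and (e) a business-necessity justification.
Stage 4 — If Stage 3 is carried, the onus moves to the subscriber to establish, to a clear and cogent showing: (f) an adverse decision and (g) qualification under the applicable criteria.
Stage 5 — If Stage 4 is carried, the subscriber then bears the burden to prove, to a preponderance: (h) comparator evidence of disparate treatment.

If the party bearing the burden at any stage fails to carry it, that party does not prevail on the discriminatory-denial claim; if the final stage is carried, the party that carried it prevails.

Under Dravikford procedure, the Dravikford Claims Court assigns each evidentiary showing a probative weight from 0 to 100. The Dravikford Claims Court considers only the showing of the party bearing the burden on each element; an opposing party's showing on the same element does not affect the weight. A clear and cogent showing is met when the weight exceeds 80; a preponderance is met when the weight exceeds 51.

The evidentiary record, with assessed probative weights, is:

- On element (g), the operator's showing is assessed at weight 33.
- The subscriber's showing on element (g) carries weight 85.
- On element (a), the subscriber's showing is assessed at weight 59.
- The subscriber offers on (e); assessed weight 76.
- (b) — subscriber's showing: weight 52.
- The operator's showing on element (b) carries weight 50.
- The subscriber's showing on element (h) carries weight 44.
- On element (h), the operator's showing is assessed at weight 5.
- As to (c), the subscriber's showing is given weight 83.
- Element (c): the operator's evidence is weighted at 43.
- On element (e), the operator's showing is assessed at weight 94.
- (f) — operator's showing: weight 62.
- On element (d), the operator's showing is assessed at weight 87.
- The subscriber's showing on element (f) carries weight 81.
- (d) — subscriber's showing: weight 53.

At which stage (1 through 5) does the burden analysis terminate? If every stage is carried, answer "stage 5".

At Stage 1 the subscriber must meet a preponderance (weight exceeds 51): on (a) the weight is 59, which does exceed 51, so (a) meets the standard; on (b) the weight is 52 (the operator's 50 is given no effect), > 51, so (b) meets the standard.
  All elements met. The subscriber retains the burden for Stage 2.
At Stage 2 the subscriber must meet a clear and cogent showing (weight exceeds 80): on (c) the weight is 83 (the operator's 43 is given no effect), which does exceed 80, so (c) meets the standard.
  Stage 2 is satisfied; the onus moves to the operator.
At Stage 3 the operator must meet a clear and cogent showing (weight exceeds 80): on (d) the weight is 87 (the subscriber's 53 is given no effect), > 80, so (d) meets the standard; on (e) the weight is 94 (the subscriber's 76 is given no effect), > 80, so (e) meets the standard.
  The operator carries Stage 3; the subscriber now bears the burden.
At Stage 4 the subscriber must meet a clear and cogent showing (weight exceeds 80): on (f) the weight is 81 (the operator's 62 is given no effect), > 80, so (f) meets the standard; on (g) the weight is 85 (the operator's 33 is given no effect), which does exceed 80, so (g) meets the standard.
  All elements met. The subscriber retains the burden for Stage 5.
At Stage 5 the subscriber must meet a preponderance (weight exceeds 51): on (h) the weight is 44 (the operator's 5 is given no effect), ≤ 51, so (h) does not meet the standard.
  Not every element is met, so the subscriber fails to carry Stage 5.
The operator prevails.

stage 5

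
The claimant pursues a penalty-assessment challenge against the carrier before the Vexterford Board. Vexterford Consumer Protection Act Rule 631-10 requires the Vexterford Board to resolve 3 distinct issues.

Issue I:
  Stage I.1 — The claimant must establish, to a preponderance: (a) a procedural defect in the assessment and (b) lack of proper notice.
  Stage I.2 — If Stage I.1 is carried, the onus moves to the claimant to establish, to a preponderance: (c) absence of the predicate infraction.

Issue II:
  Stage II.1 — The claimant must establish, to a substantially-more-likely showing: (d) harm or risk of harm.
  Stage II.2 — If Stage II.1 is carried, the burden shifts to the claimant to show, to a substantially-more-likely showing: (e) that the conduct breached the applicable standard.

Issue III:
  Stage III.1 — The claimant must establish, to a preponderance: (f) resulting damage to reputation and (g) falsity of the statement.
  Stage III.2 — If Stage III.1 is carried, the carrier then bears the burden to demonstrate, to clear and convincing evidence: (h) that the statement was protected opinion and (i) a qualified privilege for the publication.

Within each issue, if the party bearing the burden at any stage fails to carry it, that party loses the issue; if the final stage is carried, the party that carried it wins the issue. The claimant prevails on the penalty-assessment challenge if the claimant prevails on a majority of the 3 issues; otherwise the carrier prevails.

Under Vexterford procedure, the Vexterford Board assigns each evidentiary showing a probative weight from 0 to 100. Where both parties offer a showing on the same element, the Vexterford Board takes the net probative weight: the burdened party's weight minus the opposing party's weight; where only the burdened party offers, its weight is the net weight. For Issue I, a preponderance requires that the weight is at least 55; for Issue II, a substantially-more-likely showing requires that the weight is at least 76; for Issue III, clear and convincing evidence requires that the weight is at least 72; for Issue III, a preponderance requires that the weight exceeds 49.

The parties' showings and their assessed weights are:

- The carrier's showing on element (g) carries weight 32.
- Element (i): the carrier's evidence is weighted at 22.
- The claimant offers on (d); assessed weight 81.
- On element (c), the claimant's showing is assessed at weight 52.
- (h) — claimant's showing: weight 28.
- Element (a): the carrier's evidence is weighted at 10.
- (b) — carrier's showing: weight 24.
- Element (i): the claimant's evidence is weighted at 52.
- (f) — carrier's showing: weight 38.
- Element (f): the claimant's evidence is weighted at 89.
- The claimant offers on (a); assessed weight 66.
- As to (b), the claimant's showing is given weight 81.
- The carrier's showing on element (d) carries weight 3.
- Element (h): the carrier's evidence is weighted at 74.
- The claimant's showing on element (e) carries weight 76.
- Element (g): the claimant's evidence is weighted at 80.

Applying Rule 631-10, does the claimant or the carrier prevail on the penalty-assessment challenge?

carrier

— Issue I —
Stage I.1 — burden on claimant; standard: a preponderance (weight is at least 55).
    (a): 66 − 10 = 56 ≥ 55 [met]
    (b): 81 − 24 = 57 ≥ 55 [met]
  Stage I.1 carried; the burden remains with the claimant.
Stage I.2 — burden on claimant; standard: a preponderance (weight is at least 55).
    (c): 52 < 55 [not met]
  Not every element is met, so the claimant fails to carry Stage I.2.
The carrier prevails on this issue.
— Issue II —
Stage II.1 (claimant, a substantially-more-likely showing, weight is at least 76): (d) net 81−3=78 ≥ 76 — meets.
  Stage II.1 is satisfied; the claimant continues to bear the burden.
Stage II.2 (claimant, a substantially-more-likely showing, weight is at least 76): (e) 76 ≥ 76 — meets.
  The claimant carries the last stage.
With every stage satisfied, the claimant prevails on this issue.
— Issue III —
Stage III.1 (claimant, a preponderance, weight exceeds 49): (f) net 89−38=51 > 49 — meets; (g) net 80−32=48 ≤ 49 — fails.
  Not every element is met, so the claimant fails to carry Stage III.1.
The analysis ends at Stage III.1; the carrier prevails on this issue.
Per-issue: Issue I → carrier; Issue II → claimant; Issue III → carrier. The claimant must prevail on a majority of issues; overall, the carrier prevails.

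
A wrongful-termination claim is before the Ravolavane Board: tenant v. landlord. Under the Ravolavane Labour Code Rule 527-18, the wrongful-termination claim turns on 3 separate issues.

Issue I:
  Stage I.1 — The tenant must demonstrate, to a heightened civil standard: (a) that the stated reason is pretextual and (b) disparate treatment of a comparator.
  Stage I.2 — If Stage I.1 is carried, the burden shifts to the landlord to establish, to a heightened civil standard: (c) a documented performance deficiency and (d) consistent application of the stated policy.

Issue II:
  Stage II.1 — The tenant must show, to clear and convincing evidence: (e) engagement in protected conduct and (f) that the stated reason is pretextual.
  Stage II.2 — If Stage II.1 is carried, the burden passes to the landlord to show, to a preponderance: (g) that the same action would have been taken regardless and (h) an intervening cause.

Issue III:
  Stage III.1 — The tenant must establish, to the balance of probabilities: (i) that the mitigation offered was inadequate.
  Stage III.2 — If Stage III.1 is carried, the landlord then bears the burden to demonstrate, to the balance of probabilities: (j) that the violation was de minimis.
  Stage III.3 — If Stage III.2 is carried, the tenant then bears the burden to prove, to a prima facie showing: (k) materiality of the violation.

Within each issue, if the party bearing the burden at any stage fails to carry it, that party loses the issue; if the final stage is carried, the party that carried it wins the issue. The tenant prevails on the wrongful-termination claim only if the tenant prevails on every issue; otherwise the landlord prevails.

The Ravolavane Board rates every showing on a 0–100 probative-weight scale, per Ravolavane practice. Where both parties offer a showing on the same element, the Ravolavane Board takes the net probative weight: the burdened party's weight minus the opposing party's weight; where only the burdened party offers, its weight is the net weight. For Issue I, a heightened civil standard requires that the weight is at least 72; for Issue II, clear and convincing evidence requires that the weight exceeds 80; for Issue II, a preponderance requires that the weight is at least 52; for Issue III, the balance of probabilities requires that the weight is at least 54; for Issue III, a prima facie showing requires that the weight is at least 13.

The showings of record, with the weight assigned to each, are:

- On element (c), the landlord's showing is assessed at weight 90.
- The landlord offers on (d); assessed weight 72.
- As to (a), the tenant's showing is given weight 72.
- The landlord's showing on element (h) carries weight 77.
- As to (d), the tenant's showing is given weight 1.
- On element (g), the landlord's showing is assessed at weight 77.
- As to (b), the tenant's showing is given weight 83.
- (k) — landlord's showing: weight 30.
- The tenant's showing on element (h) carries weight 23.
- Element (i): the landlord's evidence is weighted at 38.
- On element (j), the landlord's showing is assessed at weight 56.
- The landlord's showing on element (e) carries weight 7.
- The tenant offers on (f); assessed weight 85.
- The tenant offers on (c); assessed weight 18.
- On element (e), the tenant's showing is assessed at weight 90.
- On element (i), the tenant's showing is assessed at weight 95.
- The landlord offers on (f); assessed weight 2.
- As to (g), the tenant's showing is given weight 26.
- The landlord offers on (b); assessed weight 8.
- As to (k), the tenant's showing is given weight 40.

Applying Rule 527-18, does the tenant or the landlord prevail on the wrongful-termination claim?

— Issue I —
At Stage I.1 the tenant must meet a heightened civil standard (weight is at least 72): on (a) the weight is 72, which does reach 72, so (a) meets the standard; on (b) the weight is 83 less the opposing 8 gives net 75, which does reach 72, so (b) meets the standard.
  The tenant carries Stage I.1; the landlord now bears the burden.
At Stage I.2 the landlord must meet a heightened civil standard (weight is at least 72): on (c) the weight is 90 less the opposing 18 gives net 72, ≥ 72, so (c) meets the standard; on (d) the weight is 72 less the opposing 1 gives net 71, which does not reach 72, so (d) does not meet the standard.
  The landlord does not carry Stage I.2.
The analysis ends at Stage I.2; the tenant prevails on this issue.
— Issue II —
At Stage II.1 the tenant must meet clear and convincing evidence (weight exceeds 80): on (e) the weight is 90 less the opposing 7 gives net 83, which does exceed 80, so (e) meets the standard; on (f) the weight is 85 less the opposing 2 gives net 83, which does exceed 80, so (f) meets the standard.
  Stage II.1 carried; the burden shifts to the landlord.
At Stage II.2 the landlord must meet a preponderance (weight is at least 52): on (g) the weight is 77 less the opposing 26 gives net 51, which does not reach 52, so (g) does not meet the standard; on (h) the weight is 77 less the opposing 23 gives net 54, ≥ 52, so (h) meets the standard.
  The landlord does not carry Stage II.2.
So the tenant prevails on this issue.
— Issue III —
Stage III.1 (tenant, the balance of probabilities, weight is at least 54): (i) net 95−38=57 ≥ 54 — meets.
  Stage III.1 is satisfied; the onus moves to the landlord.
Stage III.2 (landlord, the balance of probabilities, weight is at least 54): (j) 56 ≥ 54 — meets.
  Stage III.2 is satisfied; the onus moves to the tenant.
Stage III.3 (tenant, a prima facie showing, weight is at least 13): (k) net 40−30=10 < 13 — fails.
  Stage III.3 not carried; the tenant fails its burden.
The landlord prevails on this issue.
Per-issue: Issue I → tenant; Issue II → tenant; Issue III → landlord. The tenant must prevail on every issue; overall, the landlord prevails.

landlord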